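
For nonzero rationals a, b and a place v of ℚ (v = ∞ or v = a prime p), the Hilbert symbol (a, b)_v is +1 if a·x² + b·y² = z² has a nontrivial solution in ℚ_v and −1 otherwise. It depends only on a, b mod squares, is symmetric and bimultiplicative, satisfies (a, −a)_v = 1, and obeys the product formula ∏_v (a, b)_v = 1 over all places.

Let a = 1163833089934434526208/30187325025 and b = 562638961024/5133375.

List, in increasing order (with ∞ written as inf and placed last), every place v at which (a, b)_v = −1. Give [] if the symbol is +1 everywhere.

(a, b) ≡ (17, 9690) mod (ℚ^×)²; places V = {2, 3, 5, 7, 11, 13, 17, 19, 31, ∞}.
(a,b)_7: α=4, u≡5; β=2, v≡4 (mod 7); (5|7)=-1, (4|7)=+1; sign (−1)^0·-1^2·+1^4 = +1.
(a,b)_17: α=5, u≡2; β=3, v≡4 (mod 17); (2|17)=+1, (4|17)=+1; sign (−1)^0·+1^3·+1^5 = +1.
(a,b)_5: α=-2, u≡3; β=-3, v≡2 (mod 5); (3|5)=-1, (2|5)=-1; sign (−1)^0·-1^-3·-1^-2 = -1.
(a,b)_∞: sgn(17)=+, sgn(9690)=+, so +1.
(a,b)_11: α=-2, u≡8; β=0, v≡6 (mod 11); (8|11)=-1, (6|11)=-1; sign (−1)^0·-1^0·-1^-2 = +1.
(a,b)_19: α=2, u≡4; β=1, v≡17 (mod 19); (4|19)=+1, (17|19)=+1; sign (−1)^0·+1^1·+1^2 = +1.
(a,b)_3: α=-10, u≡2; β=-5, v≡2 (mod 3); (2|3)=-1, (2|3)=-1; sign (−1)^0·-1^-5·-1^-10 = -1.
(a,b)_2: α=10, β=7; u≡1, v≡5 (mod 8); ε(u)ε(v)=0·0, αω(v)=10·1, βω(u)=7·0; sum ≡ 0  ⇒  +1.
(a,b)_31: α=4, u≡17; β=2, v≡8 (mod 31); (17|31)=-1, (8|31)=+1; sign (−1)^0·-1^2·+1^4 = +1.
(a,b)_13: α=-2, u≡4; β=-2, v≡7 (mod 13); (4|13)=+1, (7|13)=-1; sign (−1)^0·+1^-2·-1^-2 = +1.
(17, 9690 / ℚ) ramifies at {3, 5}: a division algebra.

[3, 5]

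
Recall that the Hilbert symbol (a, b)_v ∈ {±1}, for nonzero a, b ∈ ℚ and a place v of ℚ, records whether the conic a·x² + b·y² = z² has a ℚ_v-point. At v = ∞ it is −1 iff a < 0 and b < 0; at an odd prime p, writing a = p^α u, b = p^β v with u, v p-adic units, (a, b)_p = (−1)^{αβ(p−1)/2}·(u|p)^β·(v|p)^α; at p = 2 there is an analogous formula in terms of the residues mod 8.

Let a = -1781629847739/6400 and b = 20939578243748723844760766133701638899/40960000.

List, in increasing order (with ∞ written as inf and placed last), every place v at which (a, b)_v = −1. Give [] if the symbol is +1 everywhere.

[19, 31, 37, 43]

Mod squares: a ≡ -49876259, b ≡ 14535931. Check v ∈ {∞, 2, 3, 5, 7, 19, 23, 29, 31, 37, 43, 47}.
v=∞: -49876259 < 0 and 14535931 > 0  ⇒  (a,b)_∞ = +1.
v=19: a=19^0·(≡8), b=19^1·(≡10) mod 19; (8|19)=-1, (10|19)=-1; (−1)^{0·1·9}·(-1)^1·(-1)^0 = -1.
v=29: a=29^1·(≡12), b=29^3·(≡2) mod 29; (12|29)=-1, (2|29)=-1; (−1)^{1·3·14}·(-1)^3·(-1)^1 = +1.
v=3: a=3^6·(≡1), b=3^10·(≡1) mod 3; (1|3)=+1, (1|3)=+1; (−1)^{6·10·1}·(+1)^10·(+1)^6 = +1.
v=47: a=47^1·(≡2), b=47^4·(≡27) mod 47; (2|47)=+1, (27|47)=+1; (−1)^{1·4·23}·(+1)^4·(+1)^1 = +1.
v=7: a=7^2·(≡4), b=7^4·(≡2) mod 7; (4|7)=+1, (2|7)=+1; (−1)^{2·4·3}·(+1)^4·(+1)^2 = +1.
v=31: a=31^0·(≡15), b=31^1·(≡26) mod 31; (15|31)=-1, (26|31)=-1; (−1)^{0·1·15}·(-1)^1·(-1)^0 = -1.
v=2: v_2(a)=-8, v_2(b)=-16; units ≡ 5, 3 (mod 8); ε·ε+αω+βω = 0·1+-8·1+-16·1 ≡ 0  ⇒  (a,b)_2 = +1.
v=37: a=37^1·(≡35), b=37^3·(≡10) mod 37; (35|37)=-1, (10|37)=+1; (−1)^{1·3·18}·(-1)^3·(+1)^1 = -1.
v=23: a=23^1·(≡15), b=23^3·(≡8) mod 23; (15|23)=-1, (8|23)=+1; (−1)^{1·3·11}·(-1)^3·(+1)^1 = +1.
v=5: a=5^-2·(≡1), b=5^-4·(≡4) mod 5; (1|5)=+1, (4|5)=+1; (−1)^{-2·-4·2}·(+1)^-4·(+1)^-2 = +1.
v=43: a=43^1·(≡39), b=43^4·(≡20) mod 43; (39|43)=-1, (20|43)=-1; (−1)^{1·4·21}·(-1)^4·(-1)^1 = -1.
Ram(-49876259, 14535931) = {19, 31, 37, 43}; no ℚ_19-point on the conic.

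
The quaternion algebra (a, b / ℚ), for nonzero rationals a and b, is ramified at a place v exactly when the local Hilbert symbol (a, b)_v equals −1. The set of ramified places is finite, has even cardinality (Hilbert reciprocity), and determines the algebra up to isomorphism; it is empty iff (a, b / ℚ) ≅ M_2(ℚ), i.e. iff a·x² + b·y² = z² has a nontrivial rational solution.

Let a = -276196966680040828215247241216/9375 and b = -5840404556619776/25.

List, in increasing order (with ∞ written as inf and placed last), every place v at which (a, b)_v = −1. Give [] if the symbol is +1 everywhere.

[2, 13, 23, inf]

Mod squares: a ≡ -7410, b ≡ -193154. Check v ∈ {∞, 2, 3, 5, 11, 13, 17, 19, 23}.
v=13: a=13^5·(≡2), b=13^3·(≡12) mod 13; (2|13)=-1, (12|13)=+1; (−1)^{5·3·6}·(-1)^3·(+1)^5 = -1.
v=5: a=5^-5·(≡3), b=5^-2·(≡4) mod 5; (3|5)=-1, (4|5)=+1; (−1)^{-5·-2·2}·(-1)^-2·(+1)^-5 = +1.
v=23: a=23^2·(≡7), b=23^1·(≡19) mod 23; (7|23)=-1, (19|23)=-1; (−1)^{2·1·11}·(-1)^1·(-1)^2 = -1.
v=19: a=19^5·(≡16), b=19^3·(≡13) mod 19; (16|19)=+1, (13|19)=-1; (−1)^{5·3·9}·(+1)^3·(-1)^5 = +1.
v=∞: -7410 < 0 and -193154 < 0  ⇒  (a,b)_∞ = -1.
v=2: v_2(a)=27, v_2(b)=13; units ≡ 7, 7 (mod 8); ε·ε+αω+βω = 1·1+27·0+13·0 ≡ 1  ⇒  (a,b)_2 = -1.
v=17: a=17^2·(≡4), b=17^1·(≡11) mod 17; (4|17)=+1, (11|17)=-1; (−1)^{2·1·8}·(+1)^1·(-1)^2 = +1.
v=3: a=3^-1·(≡2), b=3^0·(≡1) mod 3; (2|3)=-1, (1|3)=+1; (−1)^{-1·0·1}·(-1)^0·(+1)^-1 = +1.
v=11: a=11^4·(≡4), b=11^2·(≡2) mod 11; (4|11)=+1, (2|11)=-1; (−1)^{4·2·5}·(+1)^2·(-1)^4 = +1.
Ram(-7410, -193154) = {2, 13, 23, ∞}; no ℚ_2-point on the conic.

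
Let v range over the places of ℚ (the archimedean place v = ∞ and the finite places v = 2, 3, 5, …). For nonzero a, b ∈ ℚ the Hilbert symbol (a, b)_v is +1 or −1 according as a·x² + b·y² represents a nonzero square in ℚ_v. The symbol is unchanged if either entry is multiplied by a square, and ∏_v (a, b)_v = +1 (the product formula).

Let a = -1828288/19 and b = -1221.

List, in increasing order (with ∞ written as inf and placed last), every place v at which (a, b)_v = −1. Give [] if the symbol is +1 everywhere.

[2, 3, 19, 37, 53, inf]

(a, b) ≡ (-11077, -1221) mod (ℚ^×)²; places V = {2, 3, 7, 11, 19, 37, 53, ∞}.
(a,b)_53: α=1, u≡45; β=0, v≡51 (mod 53); (45|53)=-1, (51|53)=-1; sign (−1)^0·-1^0·-1^1 = -1.
(a,b)_∞: sgn(-11077)=−, sgn(-1221)=−, so -1.
(a,b)_37: α=0, u≡23; β=1, v≡4 (mod 37); (23|37)=-1, (4|37)=+1; sign (−1)^0·-1^1·+1^0 = -1.
(a,b)_2: α=6, β=0; u≡3, v≡3 (mod 8); ε(u)ε(v)=1·1, αω(v)=6·1, βω(u)=0·1; sum ≡ 1  ⇒  -1.
(a,b)_7: α=2, u≡1; β=0, v≡4 (mod 7); (1|7)=+1, (4|7)=+1; sign (−1)^0·+1^0·+1^2 = +1.
(a,b)_3: α=0, u≡2; β=1, v≡1 (mod 3); (2|3)=-1, (1|3)=+1; sign (−1)^0·-1^1·+1^0 = -1.
(a,b)_11: α=1, u≡3; β=1, v≡10 (mod 11); (3|11)=+1, (10|11)=-1; sign (−1)^1·+1^1·-1^1 = +1.
(a,b)_19: α=-1, u≡6; β=0, v≡14 (mod 19); (6|19)=+1, (14|19)=-1; sign (−1)^0·+1^0·-1^-1 = -1.
(-11077, -1221 / ℚ) ramifies at {2, 3, 19, 37, 53, ∞}: a division algebra.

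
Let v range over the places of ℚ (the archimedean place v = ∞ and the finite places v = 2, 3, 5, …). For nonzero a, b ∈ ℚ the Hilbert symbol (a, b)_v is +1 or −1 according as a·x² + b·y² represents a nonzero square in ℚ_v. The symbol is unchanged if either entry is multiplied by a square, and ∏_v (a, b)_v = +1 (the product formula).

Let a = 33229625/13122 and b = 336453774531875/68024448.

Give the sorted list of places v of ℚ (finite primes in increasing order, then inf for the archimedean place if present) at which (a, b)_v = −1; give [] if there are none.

(a, b) ≡ (130, 22) mod (ℚ^×)²; places V = {2, 3, 5, 7, 11, 13, 17, ∞}.
(a,b)_11: α=2, u≡1; β=3, v≡6 (mod 11); (1|11)=+1, (6|11)=-1; sign (−1)^0·+1^3·-1^2 = +1.
(a,b)_17: α=0, u≡10; β=2, v≡3 (mod 17); (10|17)=-1, (3|17)=-1; sign (−1)^0·-1^2·-1^0 = +1.
(a,b)_13: α=3, u≡9; β=4, v≡3 (mod 13); (9|13)=+1, (3|13)=+1; sign (−1)^0·+1^4·+1^3 = +1.
(a,b)_5: α=3, u≡1; β=4, v≡2 (mod 5); (1|5)=+1, (2|5)=-1; sign (−1)^0·+1^4·-1^3 = -1.
(a,b)_2: α=-1, β=-7; u≡1, v≡3 (mod 8); ε(u)ε(v)=0·1, αω(v)=-1·1, βω(u)=-7·0; sum ≡ 1  ⇒  -1.
(a,b)_∞: sgn(130)=+, sgn(22)=+, so +1.
(a,b)_3: α=-8, u≡1; β=-12, v≡1 (mod 3); (1|3)=+1, (1|3)=+1; sign (−1)^0·+1^-12·+1^-8 = +1.
(a,b)_7: α=0, u≡4; β=2, v≡2 (mod 7); (4|7)=+1, (2|7)=+1; sign (−1)^0·+1^2·+1^0 = +1.
(130, 22 / ℚ) ramifies at {2, 5}: a division algebra.

[2, 5]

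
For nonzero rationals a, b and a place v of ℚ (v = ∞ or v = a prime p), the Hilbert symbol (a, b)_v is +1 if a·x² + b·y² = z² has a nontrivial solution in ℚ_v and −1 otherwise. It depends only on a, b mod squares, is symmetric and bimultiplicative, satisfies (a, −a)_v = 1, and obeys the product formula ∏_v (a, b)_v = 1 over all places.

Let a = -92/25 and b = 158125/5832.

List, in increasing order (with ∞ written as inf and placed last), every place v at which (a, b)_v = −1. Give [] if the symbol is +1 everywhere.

(a, b) ≡ (-23, 506) mod (ℚ^×)²; places V = {2, 3, 5, 11, 23, ∞}.
(a,b)_2: α=2, β=-3; u≡1, v≡5 (mod 8); ε(u)ε(v)=0·0, αω(v)=2·1, βω(u)=-3·0; sum ≡ 0  ⇒  +1.
(a,b)_3: α=0, u≡1; β=-6, v≡2 (mod 3); (1|3)=+1, (2|3)=-1; sign (−1)^0·+1^-6·-1^0 = +1.
(a,b)_23: α=1, u≡21; β=1, v≡14 (mod 23); (21|23)=-1, (14|23)=-1; sign (−1)^1·-1^1·-1^1 = -1.
(a,b)_∞: sgn(-23)=−, sgn(506)=+, so +1.
(a,b)_11: α=0, u≡6; β=1, v≡10 (mod 11); (6|11)=-1, (10|11)=-1; sign (−1)^0·-1^1·-1^0 = -1.
(a,b)_5: α=-2, u≡3; β=4, v≡4 (mod 5); (3|5)=-1, (4|5)=+1; sign (−1)^0·-1^4·+1^-2 = +1.
|Ram(-23, 506)| = 2, even; anisotropic at {11, 23}.

[11, 23]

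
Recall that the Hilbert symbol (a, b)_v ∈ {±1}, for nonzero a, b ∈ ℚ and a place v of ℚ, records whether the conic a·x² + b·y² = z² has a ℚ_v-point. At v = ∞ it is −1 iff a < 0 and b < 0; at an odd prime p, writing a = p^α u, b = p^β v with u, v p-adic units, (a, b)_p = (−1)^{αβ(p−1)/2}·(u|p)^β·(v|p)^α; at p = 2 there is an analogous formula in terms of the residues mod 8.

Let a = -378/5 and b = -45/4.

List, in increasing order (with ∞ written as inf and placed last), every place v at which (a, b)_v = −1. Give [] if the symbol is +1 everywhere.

Mod squares: a ≡ -210, b ≡ -5. Check v ∈ {∞, 2, 3, 5, 7}.
v=3: a=3^3·(≡2), b=3^2·(≡1) mod 3; (2|3)=-1, (1|3)=+1; (−1)^{3·2·1}·(-1)^2·(+1)^3 = +1.
v=2: v_2(a)=1, v_2(b)=-2; units ≡ 7, 3 (mod 8); ε·ε+αω+βω = 1·1+1·1+-2·0 ≡ 0  ⇒  (a,b)_2 = +1.
v=7: a=7^1·(≡6), b=7^0·(≡1) mod 7; (6|7)=-1, (1|7)=+1; (−1)^{1·0·3}·(-1)^0·(+1)^1 = +1.
v=5: a=5^-1·(≡2), b=5^1·(≡4) mod 5; (2|5)=-1, (4|5)=+1; (−1)^{-1·1·2}·(-1)^1·(+1)^-1 = -1.
v=∞: -210 < 0 and -5 < 0  ⇒  (a,b)_∞ = -1.
Ram(-210, -5) = {5, ∞}; no ℚ_5-point on the conic.

[5, inf]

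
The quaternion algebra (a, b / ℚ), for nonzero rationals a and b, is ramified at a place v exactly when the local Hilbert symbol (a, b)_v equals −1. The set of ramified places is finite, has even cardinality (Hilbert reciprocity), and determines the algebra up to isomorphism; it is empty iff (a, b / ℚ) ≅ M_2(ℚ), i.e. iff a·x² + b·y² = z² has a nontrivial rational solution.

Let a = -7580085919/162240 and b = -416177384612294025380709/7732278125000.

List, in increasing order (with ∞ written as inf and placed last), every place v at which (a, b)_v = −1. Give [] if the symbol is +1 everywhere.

(a, b) ≡ (-5865, -138) mod (ℚ^×)²; places V = {2, 3, 5, 7, 11, 13, 17, 23, 37, 47, ∞}.
(a,b)_13: α=-2, u≡8; β=-2, v≡5 (mod 13); (8|13)=-1, (5|13)=-1; sign (−1)^0·-1^-2·-1^-2 = +1.
(a,b)_5: α=-1, u≡2; β=-8, v≡3 (mod 5); (2|5)=-1, (3|5)=-1; sign (−1)^0·-1^-8·-1^-1 = -1.
(a,b)_∞: sgn(-5865)=−, sgn(-138)=−, so -1.
(a,b)_37: α=2, u≡32; β=4, v≡25 (mod 37); (32|37)=-1, (25|37)=+1; sign (−1)^0·-1^4·+1^2 = +1.
(a,b)_2: α=-6, β=-3; u≡7, v≡3 (mod 8); ε(u)ε(v)=1·1, αω(v)=-6·1, βω(u)=-3·0; sum ≡ 1  ⇒  -1.
(a,b)_3: α=-1, u≡1; β=5, v≡2 (mod 3); (1|3)=+1, (2|3)=-1; sign (−1)^1·+1^5·-1^-1 = +1.
(a,b)_47: α=0, u≡33; β=2, v≡14 (mod 47); (33|47)=-1, (14|47)=+1; sign (−1)^0·-1^2·+1^0 = +1.
(a,b)_23: α=1, u≡22; β=3, v≡20 (mod 23); (22|23)=-1, (20|23)=-1; sign (−1)^1·-1^3·-1^1 = -1.
(a,b)_7: α=2, u≡1; β=6, v≡2 (mod 7); (1|7)=+1, (2|7)=+1; sign (−1)^0·+1^6·+1^2 = +1.
(a,b)_17: α=3, u≡12; β=2, v≡9 (mod 17); (12|17)=-1, (9|17)=+1; sign (−1)^0·-1^2·+1^3 = +1.
(a,b)_11: α=0, u≡1; β=-4, v≡4 (mod 11); (1|11)=+1, (4|11)=+1; sign (−1)^0·+1^-4·+1^0 = +1.
Ram(-5865, -138) = {2, 5, 23, ∞}; no ℚ_2-point on the conic.

[2, 5, 23, inf]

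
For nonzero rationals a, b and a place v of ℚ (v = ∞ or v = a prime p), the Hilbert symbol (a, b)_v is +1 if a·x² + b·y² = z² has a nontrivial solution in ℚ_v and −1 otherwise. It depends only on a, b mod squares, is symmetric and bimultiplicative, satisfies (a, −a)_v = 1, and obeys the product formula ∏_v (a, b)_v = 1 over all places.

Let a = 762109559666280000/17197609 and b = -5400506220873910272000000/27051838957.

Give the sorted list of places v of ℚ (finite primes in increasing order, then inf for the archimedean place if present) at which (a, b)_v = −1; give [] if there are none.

[3, 13, 19, 23]

(a, b) ≡ (57, -4186) mod (ℚ^×)²; places V = {2, 3, 5, 7, 11, 13, 19, 23, 29, ∞}.
(a,b)_23: α=2, u≡21; β=3, v≡12 (mod 23); (21|23)=-1, (12|23)=+1; sign (−1)^0·-1^3·+1^2 = -1.
(a,b)_3: α=7, u≡1; β=6, v≡2 (mod 3); (1|3)=+1, (2|3)=-1; sign (−1)^0·+1^6·-1^7 = -1.
(a,b)_13: α=-2, u≡11; β=-3, v≡4 (mod 13); (11|13)=-1, (4|13)=+1; sign (−1)^0·-1^-3·+1^-2 = -1.
(a,b)_19: α=3, u≡3; β=2, v≡14 (mod 19); (3|19)=-1, (14|19)=-1; sign (−1)^0·-1^2·-1^3 = -1.
(a,b)_7: α=4, u≡2; β=7, v≡4 (mod 7); (2|7)=+1, (4|7)=+1; sign (−1)^0·+1^7·+1^4 = +1.
(a,b)_2: α=6, β=17; u≡1, v≡3 (mod 8); ε(u)ε(v)=0·1, αω(v)=6·1, βω(u)=17·0; sum ≡ 0  ⇒  +1.
(a,b)_29: α=-2, u≡13; β=-2, v≡3 (mod 29); (13|29)=+1, (3|29)=-1; sign (−1)^0·+1^-2·-1^-2 = +1.
(a,b)_5: α=4, u≡2; β=6, v≡1 (mod 5); (2|5)=-1, (1|5)=+1; sign (−1)^0·-1^6·+1^4 = +1.
(a,b)_∞: sgn(57)=+, sgn(-4186)=−, so +1.
(a,b)_11: α=-2, u≡6; β=-4, v≡4 (mod 11); (6|11)=-1, (4|11)=+1; sign (−1)^0·-1^-4·+1^-2 = +1.
|Ram(57, -4186)| = 4, even; anisotropic at {3, 13, 19, 23}.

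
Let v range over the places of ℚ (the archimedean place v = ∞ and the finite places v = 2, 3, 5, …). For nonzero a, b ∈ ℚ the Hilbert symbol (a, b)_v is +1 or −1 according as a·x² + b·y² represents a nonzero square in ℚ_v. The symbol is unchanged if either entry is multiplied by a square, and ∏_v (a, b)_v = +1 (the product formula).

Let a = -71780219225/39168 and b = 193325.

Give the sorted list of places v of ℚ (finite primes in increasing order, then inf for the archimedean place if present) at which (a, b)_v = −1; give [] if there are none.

[13, 19]

(a, b) ≡ (-1708993, 7733) mod (ℚ^×)²; places V = {2, 3, 5, 11, 13, 17, 19, 37, ∞}.
(a,b)_2: α=-8, β=0; u≡7, v≡5 (mod 8); ε(u)ε(v)=1·0, αω(v)=-8·1, βω(u)=0·0; sum ≡ 0  ⇒  +1.
(a,b)_37: α=1, u≡31; β=1, v≡8 (mod 37); (31|37)=-1, (8|37)=-1; sign (−1)^0·-1^1·-1^1 = +1.
(a,b)_13: α=5, u≡2; β=0, v≡2 (mod 13); (2|13)=-1, (2|13)=-1; sign (−1)^0·-1^0·-1^5 = -1.
(a,b)_5: α=2, u≡2; β=2, v≡3 (mod 5); (2|5)=-1, (3|5)=-1; sign (−1)^0·-1^2·-1^2 = +1.
(a,b)_19: α=1, u≡14; β=1, v≡10 (mod 19); (14|19)=-1, (10|19)=-1; sign (−1)^1·-1^1·-1^1 = -1.
(a,b)_17: α=-1, u≡8; β=0, v≡1 (mod 17); (8|17)=+1, (1|17)=+1; sign (−1)^0·+1^0·+1^-1 = +1.
(a,b)_∞: sgn(-1708993)=−, sgn(7733)=+, so +1.
(a,b)_3: α=-2, u≡2; β=0, v≡2 (mod 3); (2|3)=-1, (2|3)=-1; sign (−1)^0·-1^0·-1^-2 = +1.
(a,b)_11: α=1, u≡1; β=1, v≡8 (mod 11); (1|11)=+1, (8|11)=-1; sign (−1)^1·+1^1·-1^1 = +1.
|Ram(-1708993, 7733)| = 2, even; anisotropic at {13, 19}.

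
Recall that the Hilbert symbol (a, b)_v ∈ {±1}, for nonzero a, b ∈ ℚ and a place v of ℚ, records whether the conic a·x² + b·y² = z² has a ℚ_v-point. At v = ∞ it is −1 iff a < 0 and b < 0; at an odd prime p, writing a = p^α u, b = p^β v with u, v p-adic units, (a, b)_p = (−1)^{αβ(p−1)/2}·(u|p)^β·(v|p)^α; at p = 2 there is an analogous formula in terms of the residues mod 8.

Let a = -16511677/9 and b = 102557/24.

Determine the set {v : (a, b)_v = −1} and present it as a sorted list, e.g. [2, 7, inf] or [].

[3, 23]

(a, b) ≡ (-13, 12558) mod (ℚ^×)²; places V = {2, 3, 7, 13, 23, ∞}.
(a,b)_23: α=2, u≡10; β=1, v≡20 (mod 23); (10|23)=-1, (20|23)=-1; sign (−1)^0·-1^1·-1^2 = -1.
(a,b)_∞: sgn(-13)=−, sgn(12558)=+, so +1.
(a,b)_7: α=4, u≡2; β=3, v≡4 (mod 7); (2|7)=+1, (4|7)=+1; sign (−1)^0·+1^3·+1^4 = +1.
(a,b)_3: α=-2, u≡2; β=-1, v≡1 (mod 3); (2|3)=-1, (1|3)=+1; sign (−1)^0·-1^-1·+1^-2 = -1.
(a,b)_2: α=0, β=-3; u≡3, v≡7 (mod 8); ε(u)ε(v)=1·1, αω(v)=0·0, βω(u)=-3·1; sum ≡ 0  ⇒  +1.
(a,b)_13: α=1, u≡4; β=1, v≡1 (mod 13); (4|13)=+1, (1|13)=+1; sign (−1)^0·+1^1·+1^1 = +1.
Ram(-13, 12558) = {3, 23}; no ℚ_3-point on the conic.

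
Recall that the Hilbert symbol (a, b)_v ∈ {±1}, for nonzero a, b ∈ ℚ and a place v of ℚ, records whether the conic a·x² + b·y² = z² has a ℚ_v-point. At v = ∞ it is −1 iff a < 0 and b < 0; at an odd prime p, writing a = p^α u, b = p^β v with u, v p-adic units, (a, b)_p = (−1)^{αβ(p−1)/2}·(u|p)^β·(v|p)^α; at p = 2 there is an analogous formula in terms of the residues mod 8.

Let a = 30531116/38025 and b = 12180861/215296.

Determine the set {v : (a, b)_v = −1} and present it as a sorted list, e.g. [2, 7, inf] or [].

Mod squares: a ≡ 11, b ≡ 341. Check v ∈ {∞, 2, 3, 5, 7, 11, 13, 17, 29, 31}.
v=5: a=5^-2·(≡1), b=5^0·(≡1) mod 5; (1|5)=+1, (1|5)=+1; (−1)^{-2·0·2}·(+1)^0·(+1)^-2 = +1.
v=17: a=17^2·(≡7), b=17^0·(≡9) mod 17; (7|17)=-1, (9|17)=+1; (−1)^{2·0·8}·(-1)^0·(+1)^2 = +1.
v=2: v_2(a)=2, v_2(b)=-8; units ≡ 3, 5 (mod 8); ε·ε+αω+βω = 1·0+2·1+-8·1 ≡ 0  ⇒  (a,b)_2 = +1.
v=3: a=3^-2·(≡2), b=3^6·(≡2) mod 3; (2|3)=-1, (2|3)=-1; (−1)^{-2·6·1}·(-1)^6·(-1)^-2 = +1.
v=29: a=29^0·(≡15), b=29^-2·(≡25) mod 29; (15|29)=-1, (25|29)=+1; (−1)^{0·-2·14}·(-1)^-2·(+1)^0 = +1.
v=13: a=13^-2·(≡11), b=13^0·(≡10) mod 13; (11|13)=-1, (10|13)=+1; (−1)^{-2·0·6}·(-1)^0·(+1)^-2 = +1.
v=11: a=11^1·(≡4), b=11^1·(≡9) mod 11; (4|11)=+1, (9|11)=+1; (−1)^{1·1·5}·(+1)^1·(+1)^1 = -1.
v=7: a=7^4·(≡4), b=7^2·(≡3) mod 7; (4|7)=+1, (3|7)=-1; (−1)^{4·2·3}·(+1)^2·(-1)^4 = +1.
v=∞: 11 > 0 and 341 > 0  ⇒  (a,b)_∞ = +1.
v=31: a=31^0·(≡24), b=31^1·(≡6) mod 31; (24|31)=-1, (6|31)=-1; (−1)^{0·1·15}·(-1)^1·(-1)^0 = -1.
Ram(11, 341) = {11, 31}; no ℚ_11-point on the conic.

[11, 31]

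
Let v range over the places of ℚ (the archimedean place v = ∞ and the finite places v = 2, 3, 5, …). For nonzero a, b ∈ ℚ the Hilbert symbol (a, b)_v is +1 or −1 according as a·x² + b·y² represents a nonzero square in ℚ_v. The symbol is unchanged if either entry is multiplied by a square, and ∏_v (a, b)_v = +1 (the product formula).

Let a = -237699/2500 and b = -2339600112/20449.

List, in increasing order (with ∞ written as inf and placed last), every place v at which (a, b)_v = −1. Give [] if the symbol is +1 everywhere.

Mod squares: a ≡ -11, b ≡ -22287. Check v ∈ {∞, 2, 3, 5, 7, 11, 13, 17, 19, 23}.
v=∞: -11 < 0 and -22287 < 0  ⇒  (a,b)_∞ = -1.
v=11: a=11^1·(≡2), b=11^-2·(≡2) mod 11; (2|11)=-1, (2|11)=-1; (−1)^{1·-2·5}·(-1)^-2·(-1)^1 = -1.
v=3: a=3^2·(≡1), b=3^9·(≡2) mod 3; (1|3)=+1, (2|3)=-1; (−1)^{2·9·1}·(+1)^9·(-1)^2 = +1.
v=7: a=7^4·(≡6), b=7^0·(≡2) mod 7; (6|7)=-1, (2|7)=+1; (−1)^{4·0·3}·(-1)^0·(+1)^4 = +1.
v=19: a=19^0·(≡13), b=19^1·(≡1) mod 19; (13|19)=-1, (1|19)=+1; (−1)^{0·1·9}·(-1)^1·(+1)^0 = -1.
v=13: a=13^0·(≡8), b=13^-2·(≡2) mod 13; (8|13)=-1, (2|13)=-1; (−1)^{0·-2·6}·(-1)^-2·(-1)^0 = +1.
v=5: a=5^-4·(≡4), b=5^0·(≡2) mod 5; (4|5)=+1, (2|5)=-1; (−1)^{-4·0·2}·(+1)^0·(-1)^-4 = +1.
v=17: a=17^0·(≡12), b=17^1·(≡1) mod 17; (12|17)=-1, (1|17)=+1; (−1)^{0·1·8}·(-1)^1·(+1)^0 = -1.
v=23: a=23^0·(≡9), b=23^1·(≡17) mod 23; (9|23)=+1, (17|23)=-1; (−1)^{0·1·11}·(+1)^1·(-1)^0 = +1.
v=2: v_2(a)=-2, v_2(b)=4; units ≡ 5, 1 (mod 8); ε·ε+αω+βω = 0·0+-2·0+4·1 ≡ 0  ⇒  (a,b)_2 = +1.
Ram(-11, -22287) = {11, 17, 19, ∞}; no ℚ_11-point on the conic.

[11, 17, 19, inf]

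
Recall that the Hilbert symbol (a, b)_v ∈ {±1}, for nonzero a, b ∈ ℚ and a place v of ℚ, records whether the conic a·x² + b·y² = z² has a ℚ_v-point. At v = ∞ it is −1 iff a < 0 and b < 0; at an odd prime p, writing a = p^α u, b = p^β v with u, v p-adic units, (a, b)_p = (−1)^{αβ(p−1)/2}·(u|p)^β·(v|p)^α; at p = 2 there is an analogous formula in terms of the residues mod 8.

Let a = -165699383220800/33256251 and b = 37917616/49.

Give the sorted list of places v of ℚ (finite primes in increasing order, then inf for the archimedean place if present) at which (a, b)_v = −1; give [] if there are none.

[11, 17, 23, 29]

(a, b) ≡ (-139403, 2369851) mod (ℚ^×)²; places V = {2, 3, 5, 7, 11, 13, 17, 19, 23, 29, ∞}.
(a,b)_11: α=1, u≡10; β=1, v≡6 (mod 11); (10|11)=-1, (6|11)=-1; sign (−1)^1·-1^1·-1^1 = -1.
(a,b)_5: α=2, u≡3; β=0, v≡4 (mod 5); (3|5)=-1, (4|5)=+1; sign (−1)^0·-1^0·+1^2 = +1.
(a,b)_29: α=1, u≡4; β=1, v≡15 (mod 29); (4|29)=+1, (15|29)=-1; sign (−1)^0·+1^1·-1^1 = -1.
(a,b)_23: α=1, u≡11; β=1, v≡7 (mod 23); (11|23)=-1, (7|23)=-1; sign (−1)^1·-1^1·-1^1 = -1.
(a,b)_2: α=6, β=4; u≡5, v≡3 (mod 8); ε(u)ε(v)=0·1, αω(v)=6·1, βω(u)=4·1; sum ≡ 0  ⇒  +1.
(a,b)_7: α=-4, u≡1; β=-2, v≡2 (mod 7); (1|7)=+1, (2|7)=+1; sign (−1)^0·+1^-2·+1^-4 = +1.
(a,b)_3: α=-6, u≡1; β=0, v≡1 (mod 3); (1|3)=+1, (1|3)=+1; sign (−1)^0·+1^0·+1^-6 = +1.
(a,b)_∞: sgn(-139403)=−, sgn(2369851)=+, so +1.
(a,b)_17: α=4, u≡3; β=1, v≡10 (mod 17); (3|17)=-1, (10|17)=-1; sign (−1)^0·-1^1·-1^4 = -1.
(a,b)_19: α=-1, u≡9; β=1, v≡12 (mod 19); (9|19)=+1, (12|19)=-1; sign (−1)^1·+1^1·-1^-1 = +1.
(a,b)_13: α=2, u≡10; β=0, v≡10 (mod 13); (10|13)=+1, (10|13)=+1; sign (−1)^0·+1^0·+1^2 = +1.
|Ram(-139403, 2369851)| = 4, even; anisotropic at {11, 17, 23, 29}.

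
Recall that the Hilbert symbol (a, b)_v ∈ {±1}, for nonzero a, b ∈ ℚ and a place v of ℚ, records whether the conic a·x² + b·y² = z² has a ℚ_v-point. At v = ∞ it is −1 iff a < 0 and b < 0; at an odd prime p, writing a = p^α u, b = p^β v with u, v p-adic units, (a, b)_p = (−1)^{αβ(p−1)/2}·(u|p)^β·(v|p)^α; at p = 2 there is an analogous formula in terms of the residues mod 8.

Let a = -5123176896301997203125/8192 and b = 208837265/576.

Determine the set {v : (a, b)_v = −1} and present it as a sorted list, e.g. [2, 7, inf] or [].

Mod squares: a ≡ -100282, b ≡ 4261985. Check v ∈ {∞, 2, 3, 5, 7, 13, 17, 19, 29}.
v=7: a=7^3·(≡5), b=7^3·(≡1) mod 7; (5|7)=-1, (1|7)=+1; (−1)^{3·3·3}·(-1)^3·(+1)^3 = +1.
v=3: a=3^2·(≡2), b=3^-2·(≡2) mod 3; (2|3)=-1, (2|3)=-1; (−1)^{2·-2·1}·(-1)^-2·(-1)^2 = +1.
v=29: a=29^3·(≡5), b=29^1·(≡6) mod 29; (5|29)=+1, (6|29)=+1; (−1)^{3·1·14}·(+1)^1·(+1)^3 = +1.
v=2: v_2(a)=-13, v_2(b)=-6; units ≡ 3, 1 (mod 8); ε·ε+αω+βω = 1·0+-13·0+-6·1 ≡ 0  ⇒  (a,b)_2 = +1.
v=17: a=17^2·(≡1), b=17^1·(≡6) mod 17; (1|17)=+1, (6|17)=-1; (−1)^{2·1·8}·(+1)^1·(-1)^2 = +1.
v=5: a=5^6·(≡2), b=5^1·(≡3) mod 5; (2|5)=-1, (3|5)=-1; (−1)^{6·1·2}·(-1)^1·(-1)^6 = -1.
v=13: a=13^3·(≡7), b=13^1·(≡8) mod 13; (7|13)=-1, (8|13)=-1; (−1)^{3·1·6}·(-1)^1·(-1)^3 = +1.
v=∞: -100282 < 0 and 4261985 > 0  ⇒  (a,b)_∞ = +1.
v=19: a=19^3·(≡7), b=19^1·(≡5) mod 19; (7|19)=+1, (5|19)=+1; (−1)^{3·1·9}·(+1)^1·(+1)^3 = -1.
|Ram(-100282, 4261985)| = 2, even; anisotropic at {5, 19}.

[5, 19]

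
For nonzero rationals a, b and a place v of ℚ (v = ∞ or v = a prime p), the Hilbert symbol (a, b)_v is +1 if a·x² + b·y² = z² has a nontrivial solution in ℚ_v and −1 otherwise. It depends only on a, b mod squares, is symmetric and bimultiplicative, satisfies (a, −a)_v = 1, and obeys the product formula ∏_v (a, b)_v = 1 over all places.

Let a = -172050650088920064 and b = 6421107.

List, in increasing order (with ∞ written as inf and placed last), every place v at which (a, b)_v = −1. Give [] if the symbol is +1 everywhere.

Mod squares: a ≡ -4389, b ≡ 3. Check v ∈ {∞, 2, 3, 7, 11, 19}.
v=19: a=19^1·(≡17), b=19^2·(≡3) mod 19; (17|19)=+1, (3|19)=-1; (−1)^{1·2·9}·(+1)^2·(-1)^1 = -1.
v=2: v_2(a)=10, v_2(b)=0; units ≡ 3, 3 (mod 8); ε·ε+αω+βω = 1·1+10·1+0·1 ≡ 1  ⇒  (a,b)_2 = -1.
v=∞: -4389 < 0 and 3 > 0  ⇒  (a,b)_∞ = +1.
v=11: a=11^7·(≡7), b=11^2·(≡3) mod 11; (7|11)=-1, (3|11)=+1; (−1)^{7·2·5}·(-1)^2·(+1)^7 = +1.
v=7: a=7^5·(≡5), b=7^2·(≡3) mod 7; (5|7)=-1, (3|7)=-1; (−1)^{5·2·3}·(-1)^2·(-1)^5 = -1.
v=3: a=3^3·(≡1), b=3^1·(≡1) mod 3; (1|3)=+1, (1|3)=+1; (−1)^{3·1·1}·(+1)^1·(+1)^3 = -1.
Ram(-4389, 3) = {2, 3, 7, 19}; no ℚ_2-point on the conic.

[2, 3, 7, 19]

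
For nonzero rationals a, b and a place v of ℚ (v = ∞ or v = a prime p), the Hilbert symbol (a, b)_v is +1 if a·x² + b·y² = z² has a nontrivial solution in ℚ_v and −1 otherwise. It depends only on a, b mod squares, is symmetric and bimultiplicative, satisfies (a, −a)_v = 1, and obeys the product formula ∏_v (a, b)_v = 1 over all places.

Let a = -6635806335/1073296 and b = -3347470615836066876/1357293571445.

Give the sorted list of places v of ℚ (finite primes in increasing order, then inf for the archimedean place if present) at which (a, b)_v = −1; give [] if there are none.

[3, 5, 13, inf]

Mod squares: a ≡ -15, b ≡ -195. Check v ∈ {∞, 2, 3, 5, 7, 13, 19, 29, 31, 37, 41}.
v=5: a=5^1·(≡3), b=5^-1·(≡1) mod 5; (3|5)=-1, (1|5)=+1; (−1)^{1·-1·2}·(-1)^-1·(+1)^1 = -1.
v=∞: -15 < 0 and -195 < 0  ⇒  (a,b)_∞ = -1.
v=19: a=19^2·(≡1), b=19^0·(≡12) mod 19; (1|19)=+1, (12|19)=-1; (−1)^{2·0·9}·(+1)^0·(-1)^2 = +1.
v=2: v_2(a)=-4, v_2(b)=2; units ≡ 1, 5 (mod 8); ε·ε+αω+βω = 0·0+-4·1+2·0 ≡ 0  ⇒  (a,b)_2 = +1.
v=3: a=3^7·(≡1), b=3^13·(≡1) mod 3; (1|3)=+1, (1|3)=+1; (−1)^{7·13·1}·(+1)^13·(+1)^7 = -1.
v=31: a=31^0·(≡18), b=31^-2·(≡23) mod 31; (18|31)=+1, (23|31)=-1; (−1)^{0·-2·15}·(+1)^-2·(-1)^0 = +1.
v=7: a=7^-2·(≡3), b=7^-10·(≡4) mod 7; (3|7)=-1, (4|7)=+1; (−1)^{-2·-10·3}·(-1)^-10·(+1)^-2 = +1.
v=37: a=37^-2·(≡15), b=37^0·(≡3) mod 37; (15|37)=-1, (3|37)=+1; (−1)^{-2·0·18}·(-1)^0·(+1)^-2 = +1.
v=29: a=29^0·(≡14), b=29^2·(≡14) mod 29; (14|29)=-1, (14|29)=-1; (−1)^{0·2·14}·(-1)^2·(-1)^0 = +1.
v=41: a=41^2·(≡7), b=41^2·(≡10) mod 41; (7|41)=-1, (10|41)=+1; (−1)^{2·2·20}·(-1)^2·(+1)^2 = +1.
v=13: a=13^0·(≡8), b=13^5·(≡6) mod 13; (8|13)=-1, (6|13)=-1; (−1)^{0·5·6}·(-1)^5·(-1)^0 = -1.
(-15, -195 / ℚ) ramifies at {3, 5, 13, ∞}: a division algebra.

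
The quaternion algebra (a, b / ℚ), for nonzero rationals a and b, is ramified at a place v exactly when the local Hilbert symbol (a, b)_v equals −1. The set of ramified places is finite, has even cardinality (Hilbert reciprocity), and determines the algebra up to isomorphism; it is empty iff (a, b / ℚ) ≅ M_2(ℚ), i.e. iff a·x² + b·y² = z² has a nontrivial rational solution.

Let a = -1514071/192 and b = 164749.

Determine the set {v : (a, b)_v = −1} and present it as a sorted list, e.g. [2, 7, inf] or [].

[13, 19, 23, 31]

(a, b) ≡ (-93, 164749) mod (ℚ^×)²; places V = {2, 3, 13, 17, 19, 23, 29, 31, ∞}.
(a,b)_31: α=1, u≡18; β=0, v≡15 (mod 31); (18|31)=+1, (15|31)=-1; sign (−1)^0·+1^0·-1^1 = -1.
(a,b)_19: α=0, u≡10; β=1, v≡7 (mod 19); (10|19)=-1, (7|19)=+1; sign (−1)^0·-1^1·+1^0 = -1.
(a,b)_13: α=2, u≡5; β=1, v≡11 (mod 13); (5|13)=-1, (11|13)=-1; sign (−1)^0·-1^1·-1^2 = -1.
(a,b)_17: α=2, u≡13; β=0, v≡2 (mod 17); (13|17)=+1, (2|17)=+1; sign (−1)^0·+1^0·+1^2 = +1.
(a,b)_23: α=0, u≡11; β=1, v≡10 (mod 23); (11|23)=-1, (10|23)=-1; sign (−1)^0·-1^1·-1^0 = -1.
(a,b)_2: α=-6, β=0; u≡3, v≡5 (mod 8); ε(u)ε(v)=1·0, αω(v)=-6·1, βω(u)=0·1; sum ≡ 0  ⇒  +1.
(a,b)_29: α=0, u≡22; β=1, v≡26 (mod 29); (22|29)=+1, (26|29)=-1; sign (−1)^0·+1^1·-1^0 = +1.
(a,b)_3: α=-1, u≡2; β=0, v≡1 (mod 3); (2|3)=-1, (1|3)=+1; sign (−1)^0·-1^0·+1^-1 = +1.
(a,b)_∞: sgn(-93)=−, sgn(164749)=+, so +1.
|Ram(-93, 164749)| = 4, even; anisotropic at {13, 19, 23, 31}.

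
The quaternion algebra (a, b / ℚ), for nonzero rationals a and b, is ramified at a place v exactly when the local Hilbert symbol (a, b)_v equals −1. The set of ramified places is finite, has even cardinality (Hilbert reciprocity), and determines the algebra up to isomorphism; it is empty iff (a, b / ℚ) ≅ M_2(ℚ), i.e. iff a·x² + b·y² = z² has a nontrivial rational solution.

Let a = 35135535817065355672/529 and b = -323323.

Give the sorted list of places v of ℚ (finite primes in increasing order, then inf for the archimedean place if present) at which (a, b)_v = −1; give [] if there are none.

[2, 7, 13, 19]

(a, b) ≡ (38038, -323323) mod (ℚ^×)²; places V = {2, 7, 11, 13, 17, 19, 23, 47, ∞}.
(a,b)_19: α=3, u≡6; β=1, v≡7 (mod 19); (6|19)=+1, (7|19)=+1; sign (−1)^1·+1^1·+1^3 = -1.
(a,b)_∞: sgn(38038)=+, sgn(-323323)=−, so +1.
(a,b)_7: α=3, u≡2; β=1, v≡4 (mod 7); (2|7)=+1, (4|7)=+1; sign (−1)^1·+1^1·+1^3 = -1.
(a,b)_47: α=2, u≡30; β=0, v≡37 (mod 47); (30|47)=-1, (37|47)=+1; sign (−1)^0·-1^0·+1^2 = +1.
(a,b)_2: α=3, β=0; u≡3, v≡5 (mod 8); ε(u)ε(v)=1·0, αω(v)=3·1, βω(u)=0·1; sum ≡ 1  ⇒  -1.
(a,b)_23: α=-2, u≡19; β=0, v≡11 (mod 23); (19|23)=-1, (11|23)=-1; sign (−1)^0·-1^0·-1^-2 = +1.
(a,b)_11: α=3, u≡1; β=1, v≡10 (mod 11); (1|11)=+1, (10|11)=-1; sign (−1)^1·+1^1·-1^3 = +1.
(a,b)_17: α=2, u≡1; β=1, v≡4 (mod 17); (1|17)=+1, (4|17)=+1; sign (−1)^0·+1^1·+1^2 = +1.
(a,b)_13: α=3, u≡4; β=1, v≡11 (mod 13); (4|13)=+1, (11|13)=-1; sign (−1)^0·+1^1·-1^3 = -1.
Ram(38038, -323323) = {2, 7, 13, 19}; no ℚ_2-point on the conic.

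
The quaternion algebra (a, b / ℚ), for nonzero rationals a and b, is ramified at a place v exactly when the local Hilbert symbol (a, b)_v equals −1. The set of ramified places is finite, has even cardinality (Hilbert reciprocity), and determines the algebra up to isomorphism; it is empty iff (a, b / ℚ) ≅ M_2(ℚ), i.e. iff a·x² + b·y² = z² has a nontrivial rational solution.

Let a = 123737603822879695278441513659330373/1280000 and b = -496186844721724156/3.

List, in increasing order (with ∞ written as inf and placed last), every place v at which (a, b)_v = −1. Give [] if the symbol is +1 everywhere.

[2, 13]

(a, b) ≡ (95914, -305877) mod (ℚ^×)²; places V = {2, 3, 5, 7, 11, 13, 17, 23, 31, ∞}.
(a,b)_11: α=2, u≡5; β=1, v≡4 (mod 11); (5|11)=+1, (4|11)=+1; sign (−1)^0·+1^1·+1^2 = +1.
(a,b)_23: α=8, u≡2; β=3, v≡9 (mod 23); (2|23)=+1, (9|23)=+1; sign (−1)^0·+1^3·+1^8 = +1.
(a,b)_5: α=-4, u≡1; β=0, v≡3 (mod 5); (1|5)=+1, (3|5)=-1; sign (−1)^0·+1^0·-1^-4 = +1.
(a,b)_∞: sgn(95914)=+, sgn(-305877)=−, so +1.
(a,b)_3: α=6, u≡1; β=-1, v≡2 (mod 3); (1|3)=+1, (2|3)=-1; sign (−1)^0·+1^-1·-1^6 = +1.
(a,b)_31: α=5, u≡2; β=3, v≡21 (mod 31); (2|31)=+1, (21|31)=-1; sign (−1)^1·+1^3·-1^5 = +1.
(a,b)_7: α=3, u≡5; β=2, v≡1 (mod 7); (5|7)=-1, (1|7)=+1; sign (−1)^0·-1^2·+1^3 = +1.
(a,b)_13: α=5, u≡7; β=3, v≡10 (mod 13); (7|13)=-1, (10|13)=+1; sign (−1)^0·-1^3·+1^5 = -1.
(a,b)_17: α=3, u≡1; β=2, v≡13 (mod 17); (1|17)=+1, (13|17)=+1; sign (−1)^0·+1^2·+1^3 = +1.
(a,b)_2: α=-11, β=2; u≡5, v≡3 (mod 8); ε(u)ε(v)=0·1, αω(v)=-11·1, βω(u)=2·1; sum ≡ 1  ⇒  -1.
Ram(95914, -305877) = {2, 13}; no ℚ_2-point on the conic.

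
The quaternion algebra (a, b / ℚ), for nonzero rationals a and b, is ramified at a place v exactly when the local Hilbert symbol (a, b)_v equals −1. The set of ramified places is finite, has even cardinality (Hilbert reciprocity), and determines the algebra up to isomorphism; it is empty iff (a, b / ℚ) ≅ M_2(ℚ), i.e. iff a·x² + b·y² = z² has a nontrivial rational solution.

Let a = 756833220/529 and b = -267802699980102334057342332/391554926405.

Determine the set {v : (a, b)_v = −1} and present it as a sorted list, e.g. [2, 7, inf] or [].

[5, 11]

Mod squares: a ≡ 2145, b ≡ -1235. Check v ∈ {∞, 2, 3, 5, 7, 11, 13, 19, 23}.
v=5: a=5^1·(≡1), b=5^-1·(≡3) mod 5; (1|5)=+1, (3|5)=-1; (−1)^{1·-1·2}·(+1)^-1·(-1)^1 = -1.
v=2: v_2(a)=2, v_2(b)=2; units ≡ 1, 5 (mod 8); ε·ε+αω+βω = 0·0+2·1+2·0 ≡ 0  ⇒  (a,b)_2 = +1.
v=23: a=23^-2·(≡4), b=23^-8·(≡7) mod 23; (4|23)=+1, (7|23)=-1; (−1)^{-2·-8·11}·(+1)^-8·(-1)^-2 = +1.
v=13: a=13^1·(≡3), b=13^3·(≡9) mod 13; (3|13)=+1, (9|13)=+1; (−1)^{1·3·6}·(+1)^3·(+1)^1 = +1.
v=3: a=3^7·(≡1), b=3^10·(≡1) mod 3; (1|3)=+1, (1|3)=+1; (−1)^{7·10·1}·(+1)^10·(+1)^7 = +1.
v=19: a=19^0·(≡4), b=19^5·(≡5) mod 19; (4|19)=+1, (5|19)=+1; (−1)^{0·5·9}·(+1)^5·(+1)^0 = +1.
v=11: a=11^3·(≡8), b=11^6·(≡8) mod 11; (8|11)=-1, (8|11)=-1; (−1)^{3·6·5}·(-1)^6·(-1)^3 = -1.
v=∞: 2145 > 0 and -1235 < 0  ⇒  (a,b)_∞ = +1.
v=7: a=7^0·(≡6), b=7^6·(≡1) mod 7; (6|7)=-1, (1|7)=+1; (−1)^{0·6·3}·(-1)^6·(+1)^0 = +1.
(2145, -1235 / ℚ) ramifies at {5, 11}: a division algebra.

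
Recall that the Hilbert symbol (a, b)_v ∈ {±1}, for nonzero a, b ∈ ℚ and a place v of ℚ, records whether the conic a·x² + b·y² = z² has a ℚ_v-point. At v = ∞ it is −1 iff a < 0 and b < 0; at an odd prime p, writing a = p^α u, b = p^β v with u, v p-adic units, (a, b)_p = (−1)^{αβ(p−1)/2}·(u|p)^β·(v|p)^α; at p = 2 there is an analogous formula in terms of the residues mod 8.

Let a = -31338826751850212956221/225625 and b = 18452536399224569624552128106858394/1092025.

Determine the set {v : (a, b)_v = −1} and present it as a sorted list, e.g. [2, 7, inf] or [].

Mod squares: a ≡ -325381, b ≡ 201066. Check v ∈ {∞, 2, 3, 5, 7, 11, 19, 23, 31, 43, 47}.
v=19: a=19^-2·(≡12), b=19^-2·(≡8) mod 19; (12|19)=-1, (8|19)=-1; (−1)^{-2·-2·9}·(-1)^-2·(-1)^-2 = +1.
v=∞: -325381 < 0 and 201066 > 0  ⇒  (a,b)_∞ = +1.
v=7: a=7^7·(≡2), b=7^8·(≡6) mod 7; (2|7)=+1, (6|7)=-1; (−1)^{7·8·3}·(+1)^8·(-1)^7 = -1.
v=5: a=5^-4·(≡4), b=5^-2·(≡4) mod 5; (4|5)=+1, (4|5)=+1; (−1)^{-4·-2·2}·(+1)^-2·(+1)^-4 = +1.
v=23: a=23^3·(≡10), b=23^5·(≡18) mod 23; (10|23)=-1, (18|23)=+1; (−1)^{3·5·11}·(-1)^5·(+1)^3 = +1.
v=31: a=31^2·(≡17), b=31^3·(≡16) mod 31; (17|31)=-1, (16|31)=+1; (−1)^{2·3·15}·(-1)^3·(+1)^2 = -1.
v=2: v_2(a)=0, v_2(b)=1; units ≡ 3, 5 (mod 8); ε·ε+αω+βω = 1·0+0·1+1·1 ≡ 1  ⇒  (a,b)_2 = -1.
v=11: a=11^0·(≡2), b=11^-2·(≡8) mod 11; (2|11)=-1, (8|11)=-1; (−1)^{0·-2·5}·(-1)^-2·(-1)^0 = +1.
v=47: a=47^3·(≡39), b=47^5·(≡9) mod 47; (39|47)=-1, (9|47)=+1; (−1)^{3·5·23}·(-1)^5·(+1)^3 = +1.
v=43: a=43^1·(≡31), b=43^2·(≡13) mod 43; (31|43)=+1, (13|43)=+1; (−1)^{1·2·21}·(+1)^2·(+1)^1 = +1.
v=3: a=3^6·(≡2), b=3^9·(≡2) mod 3; (2|3)=-1, (2|3)=-1; (−1)^{6·9·1}·(-1)^9·(-1)^6 = -1.
(-325381, 201066 / ℚ) ramifies at {2, 3, 7, 31}: a division algebra.

[2, 3, 7, 31]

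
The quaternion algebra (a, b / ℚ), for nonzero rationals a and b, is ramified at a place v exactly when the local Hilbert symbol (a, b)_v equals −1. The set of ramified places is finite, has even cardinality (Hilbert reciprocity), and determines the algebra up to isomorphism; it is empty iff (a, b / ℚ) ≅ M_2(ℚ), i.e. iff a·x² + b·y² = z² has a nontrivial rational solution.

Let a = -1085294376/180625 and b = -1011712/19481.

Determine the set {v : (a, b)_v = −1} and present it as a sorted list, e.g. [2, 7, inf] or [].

[23, 29, 31, inf]

Mod squares: a ≡ -41354, b ≡ -39767. Check v ∈ {∞, 2, 3, 5, 7, 11, 13, 17, 19, 23, 29, 31}.
v=29: a=29^1·(≡16), b=29^0·(≡15) mod 29; (16|29)=+1, (15|29)=-1; (−1)^{1·0·14}·(+1)^0·(-1)^1 = -1.
v=13: a=13^0·(≡1), b=13^1·(≡1) mod 13; (1|13)=+1, (1|13)=+1; (−1)^{0·1·6}·(+1)^1·(+1)^0 = +1.
v=17: a=17^-2·(≡7), b=17^0·(≡8) mod 17; (7|17)=-1, (8|17)=+1; (−1)^{-2·0·8}·(-1)^0·(+1)^-2 = +1.
v=2: v_2(a)=3, v_2(b)=12; units ≡ 3, 1 (mod 8); ε·ε+αω+βω = 1·0+3·0+12·1 ≡ 0  ⇒  (a,b)_2 = +1.
v=31: a=31^1·(≡17), b=31^0·(≡17) mod 31; (17|31)=-1, (17|31)=-1; (−1)^{1·0·15}·(-1)^0·(-1)^1 = -1.
v=∞: -41354 < 0 and -39767 < 0  ⇒  (a,b)_∞ = -1.
v=7: a=7^0·(≡4), b=7^-1·(≡3) mod 7; (4|7)=+1, (3|7)=-1; (−1)^{0·-1·3}·(+1)^-1·(-1)^0 = +1.
v=3: a=3^8·(≡1), b=3^0·(≡1) mod 3; (1|3)=+1, (1|3)=+1; (−1)^{8·0·1}·(+1)^0·(+1)^8 = +1.
v=11: a=11^0·(≡2), b=11^-2·(≡5) mod 11; (2|11)=-1, (5|11)=+1; (−1)^{0·-2·5}·(-1)^-2·(+1)^0 = +1.
v=23: a=23^1·(≡7), b=23^-1·(≡20) mod 23; (7|23)=-1, (20|23)=-1; (−1)^{1·-1·11}·(-1)^-1·(-1)^1 = -1.
v=19: a=19^0·(≡11), b=19^1·(≡11) mod 19; (11|19)=+1, (11|19)=+1; (−1)^{0·1·9}·(+1)^1·(+1)^0 = +1.
v=5: a=5^-4·(≡1), b=5^0·(≡3) mod 5; (1|5)=+1, (3|5)=-1; (−1)^{-4·0·2}·(+1)^0·(-1)^-4 = +1.
|Ram(-41354, -39767)| = 4, even; anisotropic at {23, 29, 31, ∞}.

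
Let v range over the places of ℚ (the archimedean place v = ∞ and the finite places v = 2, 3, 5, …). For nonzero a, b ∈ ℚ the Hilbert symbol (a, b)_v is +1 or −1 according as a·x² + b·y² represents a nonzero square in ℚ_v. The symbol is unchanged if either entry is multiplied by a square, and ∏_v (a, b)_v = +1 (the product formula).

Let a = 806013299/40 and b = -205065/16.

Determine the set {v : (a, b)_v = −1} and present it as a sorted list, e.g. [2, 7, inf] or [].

[2, 3, 17, 31]

Mod squares: a ≡ 68510, b ≡ -465. Check v ∈ {∞, 2, 3, 5, 7, 13, 17, 31}.
v=13: a=13^1·(≡6), b=13^0·(≡12) mod 13; (6|13)=-1, (12|13)=+1; (−1)^{1·0·6}·(-1)^0·(+1)^1 = +1.
v=2: v_2(a)=-3, v_2(b)=-4; units ≡ 7, 7 (mod 8); ε·ε+αω+βω = 1·1+-3·0+-4·0 ≡ 1  ⇒  (a,b)_2 = -1.
v=17: a=17^1·(≡1), b=17^0·(≡11) mod 17; (1|17)=+1, (11|17)=-1; (−1)^{1·0·8}·(+1)^0·(-1)^1 = -1.
v=31: a=31^1·(≡19), b=31^1·(≡7) mod 31; (19|31)=+1, (7|31)=+1; (−1)^{1·1·15}·(+1)^1·(+1)^1 = -1.
v=3: a=3^0·(≡2), b=3^3·(≡1) mod 3; (2|3)=-1, (1|3)=+1; (−1)^{0·3·1}·(-1)^3·(+1)^0 = -1.
v=5: a=5^-1·(≡3), b=5^1·(≡2) mod 5; (3|5)=-1, (2|5)=-1; (−1)^{-1·1·2}·(-1)^1·(-1)^-1 = +1.
v=∞: 68510 > 0 and -465 < 0  ⇒  (a,b)_∞ = +1.
v=7: a=7^6·(≡1), b=7^2·(≡4) mod 7; (1|7)=+1, (4|7)=+1; (−1)^{6·2·3}·(+1)^2·(+1)^6 = +1.
(68510, -465 / ℚ) ramifies at {2, 3, 17, 31}: a division algebra.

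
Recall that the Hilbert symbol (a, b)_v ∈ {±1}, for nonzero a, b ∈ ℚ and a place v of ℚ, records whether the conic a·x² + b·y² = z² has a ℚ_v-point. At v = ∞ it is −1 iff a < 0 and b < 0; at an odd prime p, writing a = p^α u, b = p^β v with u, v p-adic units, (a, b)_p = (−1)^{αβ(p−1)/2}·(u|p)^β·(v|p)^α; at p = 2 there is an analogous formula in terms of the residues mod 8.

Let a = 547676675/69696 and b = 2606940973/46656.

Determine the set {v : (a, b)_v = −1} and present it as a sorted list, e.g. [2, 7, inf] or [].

[7, 13]

(a, b) ≡ (1547, 13) mod (ℚ^×)²; places V = {2, 3, 5, 7, 11, 13, 17, ∞}.
(a,b)_2: α=-6, β=-6; u≡3, v≡5 (mod 8); ε(u)ε(v)=1·0, αω(v)=-6·1, βω(u)=-6·1; sum ≡ 0  ⇒  +1.
(a,b)_13: α=1, u≡6; β=1, v≡10 (mod 13); (6|13)=-1, (10|13)=+1; sign (−1)^0·-1^1·+1^1 = -1.
(a,b)_3: α=-2, u≡2; β=-6, v≡1 (mod 3); (2|3)=-1, (1|3)=+1; sign (−1)^0·-1^-6·+1^-2 = +1.
(a,b)_11: α=-2, u≡10; β=0, v≡2 (mod 11); (10|11)=-1, (2|11)=-1; sign (−1)^0·-1^0·-1^-2 = +1.
(a,b)_7: α=3, u≡1; β=4, v≡3 (mod 7); (1|7)=+1, (3|7)=-1; sign (−1)^0·+1^4·-1^3 = -1.
(a,b)_∞: sgn(1547)=+, sgn(13)=+, so +1.
(a,b)_5: α=2, u≡2; β=0, v≡3 (mod 5); (2|5)=-1, (3|5)=-1; sign (−1)^0·-1^0·-1^2 = +1.
(a,b)_17: α=3, u≡7; β=4, v≡15 (mod 17); (7|17)=-1, (15|17)=+1; sign (−1)^0·-1^4·+1^3 = +1.
|Ram(1547, 13)| = 2, even; anisotropic at {7, 13}.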